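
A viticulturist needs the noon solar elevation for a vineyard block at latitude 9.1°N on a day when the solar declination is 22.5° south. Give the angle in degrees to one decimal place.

58.4°

At local solar noon the hour angle is zero, so the elevation is 90° − |φ − δ| = 90° − |9.1° − (-22.5°)| = 90° − 31.6° = 58.4°.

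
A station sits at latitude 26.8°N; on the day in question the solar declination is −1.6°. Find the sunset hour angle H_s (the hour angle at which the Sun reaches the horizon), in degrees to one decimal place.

cos H_s = −tan(26.8°) · tan(-1.6°) = 0.0141, so H_s = arccos(0.0141) = 89.19°.

89.2°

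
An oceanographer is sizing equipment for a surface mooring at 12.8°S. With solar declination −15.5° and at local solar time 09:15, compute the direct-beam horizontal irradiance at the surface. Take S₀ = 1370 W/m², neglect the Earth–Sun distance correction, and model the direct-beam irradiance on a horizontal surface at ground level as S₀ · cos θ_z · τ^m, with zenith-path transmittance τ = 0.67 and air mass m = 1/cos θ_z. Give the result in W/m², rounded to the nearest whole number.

Hour angle H = 15° × (9.25 − 12) = -41.25°.
With φ = -12.8°, δ = -15.5°, H = -41.25°: sin φ sin δ = 0.0592, cos φ cos δ cos H = 0.7065, so cos θ_z = 0.7657.
Air mass m = 1/cos θ_z = 1/0.7657 = 1.306; τ^m = 0.67^1.306 = 0.5927.
Surface direct beam = 1370 × 0.7657 × 0.5927 = 621.75 W/m².

622 W/m²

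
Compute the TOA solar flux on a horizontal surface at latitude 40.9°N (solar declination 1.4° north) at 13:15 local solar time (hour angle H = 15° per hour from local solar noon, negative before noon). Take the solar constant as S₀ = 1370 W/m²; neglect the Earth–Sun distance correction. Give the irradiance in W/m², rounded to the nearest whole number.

Hour angle H = 15° × (13.25 − 12) = 18.75°.
With φ = 40.9°, δ = 1.4°, H = 18.75°: sin φ sin δ = 0.0160, cos φ cos δ cos H = 0.7155, so cos θ_z = 0.7315.
Top-of-atmosphere irradiance = S₀ cos θ_z = 1370 × 0.7315 = 1002.16 W/m².

1002 W/m²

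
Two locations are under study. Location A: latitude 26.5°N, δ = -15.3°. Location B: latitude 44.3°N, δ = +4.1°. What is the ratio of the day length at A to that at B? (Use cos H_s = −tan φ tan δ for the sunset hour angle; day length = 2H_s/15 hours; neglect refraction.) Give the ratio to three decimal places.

A: H_s = arccos(−tan 26.5° · tan -15.3°) = 82.16°, so 2H_s/15 = 10.9547 h.
B: H_s = arccos(−tan 44.3° · tan 4.1°) = 94.01°, so 2H_s/15 = 12.5347 h.
Ratio A/B = 10.9547 / 12.5347 = 0.8739.

0.874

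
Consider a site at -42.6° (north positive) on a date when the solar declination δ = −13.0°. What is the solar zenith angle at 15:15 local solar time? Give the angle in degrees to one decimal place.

Hour angle H = 15° × (15.25 − 12) = 48.75°.
cos θ_z = sin(-42.6°) sin(-13.0°) + cos(-42.6°) cos(-13.0°) cos(48.75°) = 0.1523 + 0.4729 = 0.6252.
θ_z = arccos(0.6252) = 51.30°.

51.3°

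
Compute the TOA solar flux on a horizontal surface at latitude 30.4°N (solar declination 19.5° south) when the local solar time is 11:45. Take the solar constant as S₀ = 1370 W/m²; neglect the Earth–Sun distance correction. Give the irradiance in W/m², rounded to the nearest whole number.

Hour angle H = 15° × (11.75 − 12) = -3.75°.
cos θ_z = sin φ sin δ + cos φ cos δ cos H = (0.5060)(-0.3338) + (0.8625)(0.9426)(0.9979) = 0.6424.
Top-of-atmosphere irradiance = S₀ cos θ_z = 1370 × 0.6424 = 880.09 W/m².

880 W/m²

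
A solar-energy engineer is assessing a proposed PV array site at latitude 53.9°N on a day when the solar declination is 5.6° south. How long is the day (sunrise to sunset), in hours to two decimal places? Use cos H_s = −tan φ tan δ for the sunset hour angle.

10.97 hours

−tan φ tan δ = −(1.3713)(-0.0981) = 0.1345; H_s = arccos(0.1345) = 82.27°.
Day length = 2 H_s / 15° h⁻¹ = 164.54° / 15 = 10.969 h.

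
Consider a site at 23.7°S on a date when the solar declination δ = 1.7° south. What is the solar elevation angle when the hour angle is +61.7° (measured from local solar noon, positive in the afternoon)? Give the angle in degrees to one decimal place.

cos θ_z = sin(-23.7°) sin(-1.7°) + cos(-23.7°) cos(-1.7°) cos(61.70°) = 0.0119 + 0.4339 = 0.4458.
θ_z = arccos(0.4458) = 63.53°, so the elevation is 90° − 63.53° = 26.47°.

26.5°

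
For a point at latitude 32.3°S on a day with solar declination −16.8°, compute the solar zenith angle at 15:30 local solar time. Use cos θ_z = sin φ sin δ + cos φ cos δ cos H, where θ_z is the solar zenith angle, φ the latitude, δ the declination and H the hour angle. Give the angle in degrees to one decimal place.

Hour angle H = 15° × (15.5 − 12) = 52.50°.
cos θ_z = sin(-32.3°) sin(-16.8°) + cos(-32.3°) cos(-16.8°) cos(52.50°) = 0.1544 + 0.4926 = 0.6470.
θ_z = arccos(0.6470) = 49.68°.

49.7°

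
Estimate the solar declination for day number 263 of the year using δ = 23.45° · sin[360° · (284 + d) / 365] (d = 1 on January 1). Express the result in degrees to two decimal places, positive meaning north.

+0.20°

360 × (284 + 263) / 365 = 539.507°; sin(539.507°) = 0.0086.
δ = 23.45 × 0.0086 = 0.202° ≈ +0.20°.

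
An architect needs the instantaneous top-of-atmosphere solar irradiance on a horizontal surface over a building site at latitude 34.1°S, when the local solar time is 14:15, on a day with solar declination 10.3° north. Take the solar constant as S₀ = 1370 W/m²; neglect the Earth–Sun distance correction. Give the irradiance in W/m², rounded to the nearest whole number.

Hour angle H = 15° × (14.25 − 12) = 33.75°.
With φ = -34.1°, δ = 10.3°, H = 33.75°: sin φ sin δ = -0.1002, cos φ cos δ cos H = 0.6774, so cos θ_z = 0.5772.
Top-of-atmosphere irradiance = S₀ cos θ_z = 1370 × 0.5772 = 790.76 W/m².

791 W/m²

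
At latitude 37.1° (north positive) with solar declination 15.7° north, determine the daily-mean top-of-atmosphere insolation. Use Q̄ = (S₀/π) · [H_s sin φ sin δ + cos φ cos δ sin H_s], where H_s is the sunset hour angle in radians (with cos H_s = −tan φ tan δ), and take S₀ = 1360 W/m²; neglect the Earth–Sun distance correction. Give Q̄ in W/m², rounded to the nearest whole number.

−tan φ tan δ = −(0.7563)(0.2811) = -0.2126; H_s = arccos(-0.2126) = 102.27°. In radians, H_s = 1.7849.
H_s sin φ sin δ = 1.7849 × 0.6032 × 0.2706 = 0.2913.
cos φ cos δ sin H_s = 0.7976 × 0.9627 × 0.9772 = 0.7503.
Q̄ = (1360/π) × (0.2913 + 0.7503) = 432.90 × 1.0416 = 450.91 W/m².

451 W/m²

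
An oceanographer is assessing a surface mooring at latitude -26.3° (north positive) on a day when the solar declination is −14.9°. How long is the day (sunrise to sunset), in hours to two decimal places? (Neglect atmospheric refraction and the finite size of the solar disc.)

−tan φ tan δ = −(-0.4942)(-0.2661) = -0.1315; H_s = arccos(-0.1315) = 97.56°.
Day length = 2 H_s / 15° h⁻¹ = 195.12° / 15 = 13.008 h.

13.01 hours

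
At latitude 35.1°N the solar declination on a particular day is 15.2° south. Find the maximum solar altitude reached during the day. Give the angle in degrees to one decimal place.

39.7°

At local solar noon the hour angle is zero, so the elevation is 90° − |φ − δ| = 90° − |35.1° − (-15.2°)| = 90° − 50.3° = 39.7°.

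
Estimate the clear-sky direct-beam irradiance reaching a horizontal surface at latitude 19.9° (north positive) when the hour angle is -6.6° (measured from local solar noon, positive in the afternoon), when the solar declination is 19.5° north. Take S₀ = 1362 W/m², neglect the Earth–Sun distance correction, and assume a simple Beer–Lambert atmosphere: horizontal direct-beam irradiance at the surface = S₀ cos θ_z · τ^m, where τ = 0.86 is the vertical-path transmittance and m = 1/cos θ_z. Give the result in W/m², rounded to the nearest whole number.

With φ = 19.9°, δ = 19.5°, H = -6.60°: sin φ sin δ = 0.1136, cos φ cos δ cos H = 0.8805, so cos θ_z = 0.9941.
Air mass m = 1/cos θ_z = 1/0.9941 = 1.006; τ^m = 0.86^1.006 = 0.8592.
Surface direct beam = 1362 × 0.9941 × 0.8592 = 1163.33 W/m².

1163 W/m²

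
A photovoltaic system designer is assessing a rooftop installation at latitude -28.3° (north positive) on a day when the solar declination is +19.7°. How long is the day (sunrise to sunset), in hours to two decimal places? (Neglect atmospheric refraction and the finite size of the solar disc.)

10.52 hours

−tan φ tan δ = −(-0.5384)(0.3581) = 0.1928; H_s = arccos(0.1928) = 78.88°.
Day length = 2 H_s / 15° h⁻¹ = 157.76° / 15 = 10.517 h.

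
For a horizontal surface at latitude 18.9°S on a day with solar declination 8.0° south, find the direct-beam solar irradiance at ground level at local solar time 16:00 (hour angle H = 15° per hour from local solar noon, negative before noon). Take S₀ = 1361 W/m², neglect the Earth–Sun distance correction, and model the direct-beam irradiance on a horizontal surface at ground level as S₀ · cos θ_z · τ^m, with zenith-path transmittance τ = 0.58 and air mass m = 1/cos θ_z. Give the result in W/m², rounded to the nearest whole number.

Hour angle H = 15° × (16 − 12) = 60.00°.
cos θ_z = sin(-18.9°) sin(-8.0°) + cos(-18.9°) cos(-8.0°) cos(60.00°) = 0.0451 + 0.4684 = 0.5135.
Air mass m = 1/cos θ_z = 1/0.5135 = 1.947; τ^m = 0.58^1.947 = 0.3463.
Surface direct beam = 1361 × 0.5135 × 0.3463 = 242.02 W/m².

242 W/m²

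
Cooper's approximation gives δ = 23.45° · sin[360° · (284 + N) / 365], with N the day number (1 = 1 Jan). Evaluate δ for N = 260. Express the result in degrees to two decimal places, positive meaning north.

360 × (284 + 260) / 365 = 536.548°; sin(536.548°) = 0.0602.
δ = 23.45 × 0.0602 = 1.412° ≈ +1.41°.

+1.41°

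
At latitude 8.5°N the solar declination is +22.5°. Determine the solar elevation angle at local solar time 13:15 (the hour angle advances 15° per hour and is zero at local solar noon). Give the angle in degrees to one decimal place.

Hour angle H = 15° × (13.25 − 12) = 18.75°.
cos θ_z = sin(8.5°) sin(22.5°) + cos(8.5°) cos(22.5°) cos(18.75°) = 0.0566 + 0.8652 = 0.9218.
θ_z = arccos(0.9218) = 22.81°, so the elevation is 90° − 22.81° = 67.19°.

67.2°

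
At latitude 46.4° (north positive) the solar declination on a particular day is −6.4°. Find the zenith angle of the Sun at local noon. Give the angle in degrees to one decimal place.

At local solar noon the hour angle is zero, so the zenith angle is |φ − δ| = |46.4° − (-6.4°)| = 52.8°.

52.8°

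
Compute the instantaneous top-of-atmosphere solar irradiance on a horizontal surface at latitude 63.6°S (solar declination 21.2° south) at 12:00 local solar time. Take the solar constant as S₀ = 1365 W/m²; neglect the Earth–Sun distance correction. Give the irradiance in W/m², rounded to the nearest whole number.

Hour angle H = 15° × (12 − 12) = 0.00°.
cos θ_z = sin φ sin δ + cos φ cos δ cos H = (-0.8957)(-0.3616) + (0.4446)(0.9323)(1.0000) = 0.7384.
Top-of-atmosphere irradiance = S₀ cos θ_z = 1365 × 0.7384 = 1007.92 W/m².

1008 W/m²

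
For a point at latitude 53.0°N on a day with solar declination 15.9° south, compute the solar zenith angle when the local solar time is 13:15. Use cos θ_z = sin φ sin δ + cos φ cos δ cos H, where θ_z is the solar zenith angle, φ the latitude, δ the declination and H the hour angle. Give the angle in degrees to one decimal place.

70.8°

Hour angle H = 15° × (13.25 − 12) = 18.75°.
With φ = 53.0°, δ = -15.9°, H = 18.75°: sin φ sin δ = -0.2188, cos φ cos δ cos H = 0.5481, so cos θ_z = 0.3293.
θ_z = arccos(0.3293) = 70.77°.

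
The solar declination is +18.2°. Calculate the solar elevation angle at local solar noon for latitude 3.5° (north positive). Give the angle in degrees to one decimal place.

At local solar noon the hour angle is zero, so the elevation is 90° − |φ − δ| = 90° − |3.5° − (18.2°)| = 90° − 14.7° = 75.3°.

75.3°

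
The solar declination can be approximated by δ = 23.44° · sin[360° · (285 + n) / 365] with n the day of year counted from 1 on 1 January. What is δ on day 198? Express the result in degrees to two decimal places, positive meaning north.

360 × (285 + 198) / 365 = 476.384°; sin(476.384°) = 0.8958.
δ = 23.44 × 0.8958 = 20.998° ≈ +21.00°.

+21.00°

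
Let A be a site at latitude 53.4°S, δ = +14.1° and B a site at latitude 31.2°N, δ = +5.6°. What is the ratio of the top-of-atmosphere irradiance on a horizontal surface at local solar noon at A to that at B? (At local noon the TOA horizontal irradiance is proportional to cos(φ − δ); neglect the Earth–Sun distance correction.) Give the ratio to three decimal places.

A: cos θ_z = cos(-53.4° − (14.1°)) = 0.3827.
B: cos θ_z = cos(31.2° − (5.6°)) = 0.9018.
Ratio A/B = 0.3827 / 0.9018 = 0.4244.

0.424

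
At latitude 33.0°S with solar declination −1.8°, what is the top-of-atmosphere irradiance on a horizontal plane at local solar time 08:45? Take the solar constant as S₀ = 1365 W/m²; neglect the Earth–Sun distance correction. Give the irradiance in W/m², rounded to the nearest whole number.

Hour angle H = 15° × (8.75 − 12) = -48.75°.
With φ = -33.0°, δ = -1.8°, H = -48.75°: sin φ sin δ = 0.0171, cos φ cos δ cos H = 0.5527, so cos θ_z = 0.5698.
Top-of-atmosphere irradiance = S₀ cos θ_z = 1365 × 0.5698 = 777.78 W/m².

778 W/m²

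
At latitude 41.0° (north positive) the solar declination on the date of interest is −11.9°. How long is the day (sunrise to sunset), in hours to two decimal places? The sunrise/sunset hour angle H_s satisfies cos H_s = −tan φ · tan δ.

10.59 hours

The sunset hour angle satisfies cos H_s = −tan φ tan δ = 0.1832, giving H_s = 79.44°.
Day length = 2 H_s / 15° h⁻¹ = 158.88° / 15 = 10.592 h.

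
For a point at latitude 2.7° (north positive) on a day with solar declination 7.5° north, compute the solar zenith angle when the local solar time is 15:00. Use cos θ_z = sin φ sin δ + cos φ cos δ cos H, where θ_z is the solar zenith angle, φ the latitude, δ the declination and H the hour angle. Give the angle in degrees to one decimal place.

45.1°

Hour angle H = 15° × (15 − 12) = 45.00°.
cos θ_z = sin φ sin δ + cos φ cos δ cos H = (0.0471)(0.1305) + (0.9989)(0.9914)(0.7071) = 0.7064.
θ_z = arccos(0.7064) = 45.06°.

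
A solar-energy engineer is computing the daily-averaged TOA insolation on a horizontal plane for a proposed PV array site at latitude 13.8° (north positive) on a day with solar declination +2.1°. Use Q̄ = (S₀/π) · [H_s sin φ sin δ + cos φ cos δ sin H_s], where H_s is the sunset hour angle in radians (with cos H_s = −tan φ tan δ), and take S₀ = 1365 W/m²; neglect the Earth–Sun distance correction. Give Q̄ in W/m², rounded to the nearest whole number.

428 W/m²

The sunset hour angle satisfies cos H_s = −tan φ tan δ = -0.0090, giving H_s = 90.52°. In radians, H_s = 1.5799.
H_s sin φ sin δ = 1.5799 × 0.2385 × 0.0366 = 0.0138.
cos φ cos δ sin H_s = 0.9711 × 0.9993 × 1.0000 = 0.9704.
Q̄ = (1365/π) × (0.0138 + 0.9704) = 434.49 × 0.9842 = 427.63 W/m².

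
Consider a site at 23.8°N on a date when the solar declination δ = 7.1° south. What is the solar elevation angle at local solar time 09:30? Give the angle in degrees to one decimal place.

42.1°

Hour angle H = 15° × (9.5 − 12) = -37.50°.
With φ = 23.8°, δ = -7.1°, H = -37.50°: sin φ sin δ = -0.0499, cos φ cos δ cos H = 0.7203, so cos θ_z = 0.6704.
θ_z = arccos(0.6704) = 47.90°, so the elevation is 90° − 47.90° = 42.10°.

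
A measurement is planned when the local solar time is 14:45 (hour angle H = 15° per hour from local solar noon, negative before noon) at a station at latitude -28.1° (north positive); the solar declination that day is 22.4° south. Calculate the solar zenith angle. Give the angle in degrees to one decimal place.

37.6°

Hour angle H = 15° × (14.75 − 12) = 41.25°.
With φ = -28.1°, δ = -22.4°, H = 41.25°: sin φ sin δ = 0.1795, cos φ cos δ cos H = 0.6132, so cos θ_z = 0.7927.
θ_z = arccos(0.7927) = 37.56°.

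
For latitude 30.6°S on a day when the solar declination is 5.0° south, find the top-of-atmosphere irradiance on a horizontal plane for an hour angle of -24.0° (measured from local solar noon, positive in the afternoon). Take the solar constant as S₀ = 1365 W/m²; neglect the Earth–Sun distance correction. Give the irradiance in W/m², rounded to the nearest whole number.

1130 W/m²

With φ = -30.6°, δ = -5.0°, H = -24.00°: sin φ sin δ = 0.0444, cos φ cos δ cos H = 0.7833, so cos θ_z = 0.8277.
Top-of-atmosphere irradiance = S₀ cos θ_z = 1365 × 0.8277 = 1129.81 W/m².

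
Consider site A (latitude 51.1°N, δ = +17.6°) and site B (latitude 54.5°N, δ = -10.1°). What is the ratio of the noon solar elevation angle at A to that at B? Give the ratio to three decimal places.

2.224

A: 90° − |51.1 − (17.6)| = 56.50°.
B: 90° − |54.5 − (-10.1)| = 25.40°.
Ratio A/B = 56.5000 / 25.4000 = 2.2244.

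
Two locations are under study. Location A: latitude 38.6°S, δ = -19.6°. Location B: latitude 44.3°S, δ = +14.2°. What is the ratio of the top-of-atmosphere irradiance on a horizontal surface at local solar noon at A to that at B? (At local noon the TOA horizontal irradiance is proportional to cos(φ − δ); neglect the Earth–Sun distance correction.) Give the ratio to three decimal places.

1.810

A: cos θ_z = cos(-38.6° − (-19.6°)) = 0.9455.
B: cos θ_z = cos(-44.3° − (14.2°)) = 0.5225.
Ratio A/B = 0.9455 / 0.5225 = 1.8096.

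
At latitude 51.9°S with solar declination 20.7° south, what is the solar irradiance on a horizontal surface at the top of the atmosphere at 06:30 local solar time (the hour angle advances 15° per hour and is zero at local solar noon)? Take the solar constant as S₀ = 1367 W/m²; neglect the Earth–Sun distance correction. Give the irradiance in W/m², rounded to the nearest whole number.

483 W/m²

Hour angle H = 15° × (6.5 − 12) = -82.50°.
cos θ_z = sin φ sin δ + cos φ cos δ cos H = (-0.7869)(-0.3535) + (0.6170)(0.9354)(0.1305) = 0.3535.
Top-of-atmosphere irradiance = S₀ cos θ_z = 1367 × 0.3535 = 483.23 W/m².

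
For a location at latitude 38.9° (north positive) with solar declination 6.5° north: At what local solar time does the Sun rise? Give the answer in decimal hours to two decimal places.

5.65 h

The sunset hour angle satisfies cos H_s = −tan φ tan δ = -0.0919, giving H_s = 95.27°.
Sunrise is at 12 − H_s/15 = 12 − 6.351 = 5.649 h local solar time.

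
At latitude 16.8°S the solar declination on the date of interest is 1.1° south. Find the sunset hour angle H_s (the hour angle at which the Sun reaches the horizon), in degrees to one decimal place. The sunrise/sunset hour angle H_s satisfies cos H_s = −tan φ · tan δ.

cos H_s = −tan(-16.8°) · tan(-1.1°) = -0.0058, so H_s = arccos(-0.0058) = 90.33°.

90.3°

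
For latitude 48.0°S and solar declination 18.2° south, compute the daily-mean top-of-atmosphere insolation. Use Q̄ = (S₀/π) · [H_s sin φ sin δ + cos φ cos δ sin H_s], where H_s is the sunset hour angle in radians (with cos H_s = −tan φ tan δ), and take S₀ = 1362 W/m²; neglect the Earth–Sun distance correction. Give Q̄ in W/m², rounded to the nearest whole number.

−tan φ tan δ = −(-1.1106)(-0.3288) = -0.3652; H_s = arccos(-0.3652) = 111.42°. In radians, H_s = 1.9446.
H_s sin φ sin δ = 1.9446 × -0.7431 × -0.3123 = 0.4513.
cos φ cos δ sin H_s = 0.6691 × 0.9500 × 0.9309 = 0.5917.
Q̄ = (1362/π) × (0.4513 + 0.5917) = 433.54 × 1.0430 = 452.18 W/m².

452 W/m²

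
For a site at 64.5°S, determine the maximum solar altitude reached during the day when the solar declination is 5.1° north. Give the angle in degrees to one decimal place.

At local solar noon the hour angle is zero, so the elevation is 90° − |φ − δ| = 90° − |-64.5° − (5.1°)| = 90° − 69.6° = 20.4°.

20.4°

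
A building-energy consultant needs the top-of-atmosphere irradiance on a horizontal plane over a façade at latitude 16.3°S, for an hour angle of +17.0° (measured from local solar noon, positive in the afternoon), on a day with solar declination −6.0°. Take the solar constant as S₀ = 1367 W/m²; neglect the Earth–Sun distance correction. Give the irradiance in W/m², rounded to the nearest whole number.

1288 W/m²

cos θ_z = sin φ sin δ + cos φ cos δ cos H = (-0.2807)(-0.1045) + (0.9598)(0.9945)(0.9563) = 0.9421.
Top-of-atmosphere irradiance = S₀ cos θ_z = 1367 × 0.9421 = 1287.85 W/m².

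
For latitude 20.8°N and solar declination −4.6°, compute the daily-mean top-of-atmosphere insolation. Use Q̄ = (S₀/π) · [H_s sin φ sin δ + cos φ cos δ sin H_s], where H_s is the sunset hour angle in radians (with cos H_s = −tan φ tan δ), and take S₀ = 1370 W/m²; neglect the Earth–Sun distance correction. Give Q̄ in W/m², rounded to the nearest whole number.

387 W/m²

−tan φ tan δ = −(0.3799)(-0.0805) = 0.0306; H_s = arccos(0.0306) = 88.25°. In radians, H_s = 1.5403.
H_s sin φ sin δ = 1.5403 × 0.3551 × -0.0802 = -0.0439.
cos φ cos δ sin H_s = 0.9348 × 0.9968 × 0.9995 = 0.9313.
Q̄ = (1370/π) × (-0.0439 + 0.9313) = 436.08 × 0.8874 = 386.98 W/m².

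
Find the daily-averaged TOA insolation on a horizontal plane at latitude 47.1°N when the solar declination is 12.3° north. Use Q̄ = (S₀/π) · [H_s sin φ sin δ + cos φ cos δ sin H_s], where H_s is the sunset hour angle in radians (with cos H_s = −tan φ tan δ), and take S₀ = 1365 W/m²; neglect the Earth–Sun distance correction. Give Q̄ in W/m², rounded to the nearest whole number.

403 W/m²

The sunset hour angle satisfies cos H_s = −tan φ tan δ = -0.2346, giving H_s = 103.57°. In radians, H_s = 1.8076.
H_s sin φ sin δ = 1.8076 × 0.7325 × 0.2130 = 0.2820.
cos φ cos δ sin H_s = 0.6807 × 0.9770 × 0.9721 = 0.6465.
Q̄ = (1365/π) × (0.2820 + 0.6465) = 434.49 × 0.9285 = 403.42 W/m².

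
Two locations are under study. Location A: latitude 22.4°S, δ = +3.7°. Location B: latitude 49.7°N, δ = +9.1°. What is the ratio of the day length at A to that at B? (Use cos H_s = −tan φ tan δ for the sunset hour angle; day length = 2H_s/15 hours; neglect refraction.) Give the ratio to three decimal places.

A: H_s = arccos(−tan -22.4° · tan 3.7°) = 88.47°, so 2H_s/15 = 11.7960 h.
B: H_s = arccos(−tan 49.7° · tan 9.1°) = 100.89°, so 2H_s/15 = 13.4520 h.
Ratio A/B = 11.7960 / 13.4520 = 0.8769.

0.877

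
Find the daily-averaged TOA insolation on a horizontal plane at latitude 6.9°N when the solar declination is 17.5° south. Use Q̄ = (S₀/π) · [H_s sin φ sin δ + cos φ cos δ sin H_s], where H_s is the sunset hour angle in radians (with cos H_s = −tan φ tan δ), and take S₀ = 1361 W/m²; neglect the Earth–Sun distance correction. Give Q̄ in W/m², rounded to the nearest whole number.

The sunset hour angle satisfies cos H_s = −tan φ tan δ = 0.0382, giving H_s = 87.81°. In radians, H_s = 1.5326.
H_s sin φ sin δ = 1.5326 × 0.1201 × -0.3007 = -0.0553.
cos φ cos δ sin H_s = 0.9928 × 0.9537 × 0.9993 = 0.9462.
Q̄ = (1361/π) × (-0.0553 + 0.9462) = 433.22 × 0.8909 = 385.96 W/m².

386 W/m²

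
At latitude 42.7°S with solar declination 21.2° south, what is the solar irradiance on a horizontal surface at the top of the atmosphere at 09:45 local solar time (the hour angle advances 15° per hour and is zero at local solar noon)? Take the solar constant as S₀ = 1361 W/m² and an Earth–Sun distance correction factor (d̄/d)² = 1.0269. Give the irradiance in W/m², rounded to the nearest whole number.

Hour angle H = 15° × (9.75 − 12) = -33.75°.
cos θ_z = sin(-42.7°) sin(-21.2°) + cos(-42.7°) cos(-21.2°) cos(-33.75°) = 0.2452 + 0.5697 = 0.8149.
Top-of-atmosphere irradiance = S₀ (d̄/d)² cos θ_z = 1361 × 1.0269 × 0.8149 = 1138.91 W/m².

1139 W/m²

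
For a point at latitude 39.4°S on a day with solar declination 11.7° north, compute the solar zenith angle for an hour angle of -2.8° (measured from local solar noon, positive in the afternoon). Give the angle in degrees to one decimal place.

cos θ_z = sin(-39.4°) sin(11.7°) + cos(-39.4°) cos(11.7°) cos(-2.80°) = -0.1287 + 0.7558 = 0.6271.
θ_z = arccos(0.6271) = 51.16°.

51.2°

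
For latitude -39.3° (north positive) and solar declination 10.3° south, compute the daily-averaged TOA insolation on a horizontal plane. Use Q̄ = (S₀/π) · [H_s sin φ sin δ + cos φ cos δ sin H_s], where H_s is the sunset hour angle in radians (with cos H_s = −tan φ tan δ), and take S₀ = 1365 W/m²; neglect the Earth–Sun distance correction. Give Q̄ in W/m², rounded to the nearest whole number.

The sunset hour angle satisfies cos H_s = −tan φ tan δ = -0.1487, giving H_s = 98.55°. In radians, H_s = 1.7200.
H_s sin φ sin δ = 1.7200 × -0.6334 × -0.1788 = 0.1948.
cos φ cos δ sin H_s = 0.7738 × 0.9839 × 0.9889 = 0.7529.
Q̄ = (1365/π) × (0.1948 + 0.7529) = 434.49 × 0.9477 = 411.77 W/m².

412 W/m²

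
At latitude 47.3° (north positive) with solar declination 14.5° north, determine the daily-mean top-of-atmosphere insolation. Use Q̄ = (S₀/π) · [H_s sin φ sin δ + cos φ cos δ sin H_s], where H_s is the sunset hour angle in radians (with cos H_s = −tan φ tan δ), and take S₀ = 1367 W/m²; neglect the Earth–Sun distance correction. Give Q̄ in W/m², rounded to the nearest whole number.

423 W/m²

The sunset hour angle satisfies cos H_s = −tan φ tan δ = -0.2803, giving H_s = 106.28°. In radians, H_s = 1.8549.
H_s sin φ sin δ = 1.8549 × 0.7349 × 0.2504 = 0.3413.
cos φ cos δ sin H_s = 0.6782 × 0.9681 × 0.9599 = 0.6302.
Q̄ = (1367/π) × (0.3413 + 0.6302) = 435.13 × 0.9715 = 422.73 W/m².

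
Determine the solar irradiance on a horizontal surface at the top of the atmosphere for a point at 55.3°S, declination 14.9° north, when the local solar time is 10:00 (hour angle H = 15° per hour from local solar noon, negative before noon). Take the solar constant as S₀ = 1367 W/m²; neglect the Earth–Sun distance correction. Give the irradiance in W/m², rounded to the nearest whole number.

Hour angle H = 15° × (10 − 12) = -30.00°.
cos θ_z = sin φ sin δ + cos φ cos δ cos H = (-0.8221)(0.2571) + (0.5693)(0.9664)(0.8660) = 0.2651.
Top-of-atmosphere irradiance = S₀ cos θ_z = 1367 × 0.2651 = 362.39 W/m².

362 W/m²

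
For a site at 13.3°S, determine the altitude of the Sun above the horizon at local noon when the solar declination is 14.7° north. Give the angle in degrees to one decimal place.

62.0°

At local solar noon the hour angle is zero, so the elevation is 90° − |φ − δ| = 90° − |-13.3° − (14.7°)| = 90° − 28.0° = 62.0°.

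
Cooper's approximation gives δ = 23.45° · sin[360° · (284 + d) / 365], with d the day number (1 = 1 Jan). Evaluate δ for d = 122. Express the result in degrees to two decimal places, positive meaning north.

360 × (284 + 122) / 365 = 400.438°; sin(400.438°) = 0.6486.
δ = 23.45 × 0.6486 = 15.210° ≈ +15.21°.

+15.21°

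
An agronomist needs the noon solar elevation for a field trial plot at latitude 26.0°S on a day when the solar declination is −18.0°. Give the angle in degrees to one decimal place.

At local solar noon the hour angle is zero, so the elevation is 90° − |φ − δ| = 90° − |-26.0° − (-18.0°)| = 90° − 8.0° = 82.0°.

82.0°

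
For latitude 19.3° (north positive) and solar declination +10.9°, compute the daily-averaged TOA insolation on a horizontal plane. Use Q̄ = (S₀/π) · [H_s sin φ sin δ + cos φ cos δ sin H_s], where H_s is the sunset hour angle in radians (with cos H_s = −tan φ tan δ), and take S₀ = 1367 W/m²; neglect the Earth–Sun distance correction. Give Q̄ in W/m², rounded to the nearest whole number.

447 W/m²

cos H_s = −tan(19.3°) · tan(10.9°) = -0.0674, so H_s = arccos(-0.0674) = 93.86°. In radians, H_s = 1.6382.
H_s sin φ sin δ = 1.6382 × 0.3305 × 0.1891 = 0.1024.
cos φ cos δ sin H_s = 0.9438 × 0.9820 × 0.9977 = 0.9247.
Q̄ = (1367/π) × (0.1024 + 0.9247) = 435.13 × 1.0271 = 446.92 W/m².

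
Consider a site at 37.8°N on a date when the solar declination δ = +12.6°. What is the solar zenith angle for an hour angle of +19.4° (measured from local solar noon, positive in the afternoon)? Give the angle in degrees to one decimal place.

30.6°

cos θ_z = sin φ sin δ + cos φ cos δ cos H = (0.6129)(0.2181) + (0.7902)(0.9759)(0.9432) = 0.8610.
θ_z = arccos(0.8610) = 30.57°.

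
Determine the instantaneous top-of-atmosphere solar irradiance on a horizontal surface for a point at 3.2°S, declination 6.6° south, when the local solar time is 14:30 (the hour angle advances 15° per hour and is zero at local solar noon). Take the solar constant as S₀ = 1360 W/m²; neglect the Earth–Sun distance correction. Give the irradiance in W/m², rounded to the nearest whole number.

Hour angle H = 15° × (14.5 − 12) = 37.50°.
cos θ_z = sin(-3.2°) sin(-6.6°) + cos(-3.2°) cos(-6.6°) cos(37.50°) = 0.0064 + 0.7869 = 0.7933.
Top-of-atmosphere irradiance = S₀ cos θ_z = 1360 × 0.7933 = 1078.89 W/m².

1079 W/m²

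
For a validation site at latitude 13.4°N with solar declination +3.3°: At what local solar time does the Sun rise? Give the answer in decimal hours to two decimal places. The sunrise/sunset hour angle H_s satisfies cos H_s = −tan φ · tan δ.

5.95 h

cos H_s = −tan(13.4°) · tan(3.3°) = -0.0137, so H_s = arccos(-0.0137) = 90.78°.
Sunrise is at 12 − H_s/15 = 12 − 6.052 = 5.948 h local solar time.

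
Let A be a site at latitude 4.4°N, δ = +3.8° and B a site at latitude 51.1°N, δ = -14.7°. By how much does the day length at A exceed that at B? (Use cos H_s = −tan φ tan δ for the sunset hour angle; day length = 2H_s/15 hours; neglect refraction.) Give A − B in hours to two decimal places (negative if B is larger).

A: H_s = arccos(−tan 4.4° · tan 3.8°) = 90.29°, so 2H_s/15 = 12.0387 h.
B: H_s = arccos(−tan 51.1° · tan -14.7°) = 71.03°, so 2H_s/15 = 9.4707 h.
A − B = 12.0387 − 9.4707 = 2.5680 h.

+2.57 h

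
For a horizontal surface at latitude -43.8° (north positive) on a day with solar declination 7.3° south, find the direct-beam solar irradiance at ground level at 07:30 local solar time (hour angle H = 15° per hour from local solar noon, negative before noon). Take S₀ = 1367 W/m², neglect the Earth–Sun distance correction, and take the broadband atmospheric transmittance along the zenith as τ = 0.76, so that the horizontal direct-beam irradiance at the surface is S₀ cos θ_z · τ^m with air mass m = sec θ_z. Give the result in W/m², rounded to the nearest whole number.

Hour angle H = 15° × (7.5 − 12) = -67.50°.
cos θ_z = sin φ sin δ + cos φ cos δ cos H = (-0.6921)(-0.1271) + (0.7218)(0.9919)(0.3827) = 0.3620.
Air mass m = 1/cos θ_z = 1/0.3620 = 2.762; τ^m = 0.76^2.762 = 0.4686.
Surface direct beam = 1367 × 0.3620 × 0.4686 = 231.89 W/m².

232 W/m²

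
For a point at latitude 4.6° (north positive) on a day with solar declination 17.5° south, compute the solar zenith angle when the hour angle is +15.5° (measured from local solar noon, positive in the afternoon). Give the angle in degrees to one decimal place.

26.9°

cos θ_z = sin(4.6°) sin(-17.5°) + cos(4.6°) cos(-17.5°) cos(15.50°) = -0.0241 + 0.9161 = 0.8920.
θ_z = arccos(0.8920) = 26.87°.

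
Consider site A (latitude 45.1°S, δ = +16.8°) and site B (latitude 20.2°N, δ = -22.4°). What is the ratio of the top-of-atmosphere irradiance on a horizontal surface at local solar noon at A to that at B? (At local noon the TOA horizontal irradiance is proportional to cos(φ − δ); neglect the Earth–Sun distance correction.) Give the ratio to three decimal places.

A: cos θ_z = cos(-45.1° − (16.8°)) = 0.4710.
B: cos θ_z = cos(20.2° − (-22.4°)) = 0.7361.
Ratio A/B = 0.4710 / 0.7361 = 0.6399.

0.640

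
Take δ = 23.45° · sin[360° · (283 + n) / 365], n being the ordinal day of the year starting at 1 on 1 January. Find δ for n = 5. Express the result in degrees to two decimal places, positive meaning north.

-22.75°

360 × (283 + 5) / 365 = 284.055°; sin(284.055°) = -0.9701.
δ = 23.45 × -0.9701 = -22.749° ≈ -22.75°.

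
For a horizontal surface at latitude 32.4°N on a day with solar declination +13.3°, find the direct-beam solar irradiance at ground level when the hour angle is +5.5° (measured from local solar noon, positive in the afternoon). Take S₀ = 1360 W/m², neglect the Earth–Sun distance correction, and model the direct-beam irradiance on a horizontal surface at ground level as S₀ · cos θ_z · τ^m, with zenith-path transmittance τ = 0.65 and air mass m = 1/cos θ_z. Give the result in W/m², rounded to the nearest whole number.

With φ = 32.4°, δ = 13.3°, H = 5.50°: sin φ sin δ = 0.1233, cos φ cos δ cos H = 0.8179, so cos θ_z = 0.9412.
Air mass m = 1/cos θ_z = 1/0.9412 = 1.062; τ^m = 0.65^1.062 = 0.6329.
Surface direct beam = 1360 × 0.9412 × 0.6329 = 810.13 W/m².

810 W/m²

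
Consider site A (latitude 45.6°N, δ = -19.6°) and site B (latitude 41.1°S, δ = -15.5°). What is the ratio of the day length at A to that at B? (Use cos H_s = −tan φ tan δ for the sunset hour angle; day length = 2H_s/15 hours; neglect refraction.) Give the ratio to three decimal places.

0.660

A: H_s = arccos(−tan 45.6° · tan -19.6°) = 68.68°, so 2H_s/15 = 9.1573 h.
B: H_s = arccos(−tan -41.1° · tan -15.5°) = 104.00°, so 2H_s/15 = 13.8667 h.
Ratio A/B = 9.1573 / 13.8667 = 0.6604.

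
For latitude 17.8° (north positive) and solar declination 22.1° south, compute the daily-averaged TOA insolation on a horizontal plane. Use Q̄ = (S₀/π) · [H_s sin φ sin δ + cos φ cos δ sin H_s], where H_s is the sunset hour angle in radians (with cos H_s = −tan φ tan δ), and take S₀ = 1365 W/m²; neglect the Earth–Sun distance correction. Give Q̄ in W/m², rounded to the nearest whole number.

The sunset hour angle satisfies cos H_s = −tan φ tan δ = 0.1304, giving H_s = 82.51°. In radians, H_s = 1.4401.
H_s sin φ sin δ = 1.4401 × 0.3057 × -0.3762 = -0.1656.
cos φ cos δ sin H_s = 0.9521 × 0.9265 × 0.9915 = 0.8746.
Q̄ = (1365/π) × (-0.1656 + 0.8746) = 434.49 × 0.7090 = 308.05 W/m².

308 W/m²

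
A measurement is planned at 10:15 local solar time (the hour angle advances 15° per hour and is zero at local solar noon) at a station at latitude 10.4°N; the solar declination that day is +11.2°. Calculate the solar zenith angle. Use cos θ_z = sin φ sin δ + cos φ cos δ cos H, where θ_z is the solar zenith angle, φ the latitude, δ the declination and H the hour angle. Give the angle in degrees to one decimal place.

25.8°

Hour angle H = 15° × (10.25 − 12) = -26.25°.
cos θ_z = sin φ sin δ + cos φ cos δ cos H = (0.1805)(0.1942) + (0.9836)(0.9810)(0.8969) = 0.9005.
θ_z = arccos(0.9005) = 25.78°.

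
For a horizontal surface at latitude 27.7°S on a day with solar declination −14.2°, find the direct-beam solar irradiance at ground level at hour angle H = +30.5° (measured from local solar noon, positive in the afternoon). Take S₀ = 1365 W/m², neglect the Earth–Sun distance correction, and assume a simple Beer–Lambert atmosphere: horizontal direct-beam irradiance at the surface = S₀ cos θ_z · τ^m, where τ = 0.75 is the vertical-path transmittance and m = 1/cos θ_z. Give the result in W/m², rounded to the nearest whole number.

cos θ_z = sin(-27.7°) sin(-14.2°) + cos(-27.7°) cos(-14.2°) cos(30.50°) = 0.1140 + 0.7396 = 0.8536.
Air mass m = 1/cos θ_z = 1/0.8536 = 1.172; τ^m = 0.75^1.172 = 0.7138.
Surface direct beam = 1365 × 0.8536 × 0.7138 = 831.69 W/m².

832 W/m²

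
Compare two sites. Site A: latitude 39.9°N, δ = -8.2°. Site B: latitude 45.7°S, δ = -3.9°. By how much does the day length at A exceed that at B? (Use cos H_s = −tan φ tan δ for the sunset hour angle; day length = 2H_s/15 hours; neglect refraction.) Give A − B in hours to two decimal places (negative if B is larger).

A: H_s = arccos(−tan 39.9° · tan -8.2°) = 83.08°, so 2H_s/15 = 11.0773 h.
B: H_s = arccos(−tan -45.7° · tan -3.9°) = 94.01°, so 2H_s/15 = 12.5347 h.
A − B = 11.0773 − 12.5347 = -1.4574 h.

-1.46 h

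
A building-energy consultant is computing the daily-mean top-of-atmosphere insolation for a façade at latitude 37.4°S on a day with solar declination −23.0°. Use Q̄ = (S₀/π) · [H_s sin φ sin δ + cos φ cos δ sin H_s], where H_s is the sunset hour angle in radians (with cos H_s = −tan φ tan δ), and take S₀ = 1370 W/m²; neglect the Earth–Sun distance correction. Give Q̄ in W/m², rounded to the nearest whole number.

498 W/m²

The sunset hour angle satisfies cos H_s = −tan φ tan δ = -0.3245, giving H_s = 108.94°. In radians, H_s = 1.9014.
H_s sin φ sin δ = 1.9014 × -0.6074 × -0.3907 = 0.4512.
cos φ cos δ sin H_s = 0.7944 × 0.9205 × 0.9458 = 0.6916.
Q̄ = (1370/π) × (0.4512 + 0.6916) = 436.08 × 1.1428 = 498.35 W/m².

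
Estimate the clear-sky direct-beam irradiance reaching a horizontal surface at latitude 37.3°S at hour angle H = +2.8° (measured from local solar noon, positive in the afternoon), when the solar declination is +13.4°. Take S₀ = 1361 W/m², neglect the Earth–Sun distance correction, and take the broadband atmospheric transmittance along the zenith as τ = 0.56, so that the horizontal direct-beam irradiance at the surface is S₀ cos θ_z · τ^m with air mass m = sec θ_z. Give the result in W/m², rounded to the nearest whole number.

cos θ_z = sin φ sin δ + cos φ cos δ cos H = (-0.6060)(0.2317) + (0.7955)(0.9728)(0.9988) = 0.6325.
Air mass m = 1/cos θ_z = 1/0.6325 = 1.581; τ^m = 0.56^1.581 = 0.3998.
Surface direct beam = 1361 × 0.6325 × 0.3998 = 344.16 W/m².

344 W/m²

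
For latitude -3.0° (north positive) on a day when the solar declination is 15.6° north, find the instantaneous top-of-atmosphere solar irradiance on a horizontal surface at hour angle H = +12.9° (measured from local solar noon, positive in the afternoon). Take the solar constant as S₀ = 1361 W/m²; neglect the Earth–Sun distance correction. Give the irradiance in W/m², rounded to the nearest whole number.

1257 W/m²

cos θ_z = sin(-3.0°) sin(15.6°) + cos(-3.0°) cos(15.6°) cos(12.90°) = -0.0141 + 0.9376 = 0.9235.
Top-of-atmosphere irradiance = S₀ cos θ_z = 1361 × 0.9235 = 1256.88 W/m².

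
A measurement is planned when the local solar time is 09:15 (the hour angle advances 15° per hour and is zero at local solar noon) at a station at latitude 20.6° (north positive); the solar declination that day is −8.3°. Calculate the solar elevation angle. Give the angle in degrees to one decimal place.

40.2°

Hour angle H = 15° × (9.25 − 12) = -41.25°.
With φ = 20.6°, δ = -8.3°, H = -41.25°: sin φ sin δ = -0.0508, cos φ cos δ cos H = 0.6964, so cos θ_z = 0.6456.
θ_z = arccos(0.6456) = 49.79°, so the elevation is 90° − 49.79° = 40.21°.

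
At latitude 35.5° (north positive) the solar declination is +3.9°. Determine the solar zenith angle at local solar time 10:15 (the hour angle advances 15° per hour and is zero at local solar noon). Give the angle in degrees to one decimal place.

Hour angle H = 15° × (10.25 − 12) = -26.25°.
With φ = 35.5°, δ = 3.9°, H = -26.25°: sin φ sin δ = 0.0395, cos φ cos δ cos H = 0.7285, so cos θ_z = 0.7680.
θ_z = arccos(0.7680) = 39.83°.

39.8°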